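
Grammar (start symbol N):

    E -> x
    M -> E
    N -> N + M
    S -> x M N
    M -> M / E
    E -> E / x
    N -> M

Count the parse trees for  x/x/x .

Parse trees for x/x/x:
  [N [M [E [E [E x] / x] / x]]]
  [N [M [M [E x]] / [E [E x] / x]]]
  [N [M [M [E [E x] / x]] / [E x]]]
  [N [M [M [M [E x]] / [E x]] / [E x]]]

4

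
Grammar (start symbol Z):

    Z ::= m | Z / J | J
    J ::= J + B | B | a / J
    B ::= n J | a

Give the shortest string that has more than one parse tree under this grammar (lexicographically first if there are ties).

length 1: no string has ≥2 trees
length 2: no string has ≥2 trees
length 3: a / a has 2 parse trees

Two derivations of a / a:
  Z ⇒ Z / J ⇒ J / J ⇒ B / J ⇒ a / J ⇒ a / B ⇒ a / a
  Z ⇒ J ⇒ a / J ⇒ a / B ⇒ a / a

a / a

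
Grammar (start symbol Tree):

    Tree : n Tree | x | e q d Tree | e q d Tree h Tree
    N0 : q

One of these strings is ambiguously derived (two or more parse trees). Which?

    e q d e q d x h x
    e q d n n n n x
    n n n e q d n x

e q d e q d x h x

e q d e q d x h x: 2 trees
e q d n n n n x: 1 tree
n n n e q d n x: 1 tree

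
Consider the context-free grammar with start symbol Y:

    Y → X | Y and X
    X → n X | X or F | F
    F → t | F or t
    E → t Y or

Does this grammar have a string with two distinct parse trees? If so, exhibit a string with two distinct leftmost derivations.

Ambiguous

Witness: t or t

Derivation 1: Y ⇒ X ⇒ X or F ⇒ F or F ⇒ t or F ⇒ t or t
Derivation 2: Y ⇒ X ⇒ F ⇒ F or t ⇒ t or t

Two distinct leftmost derivations for the same string.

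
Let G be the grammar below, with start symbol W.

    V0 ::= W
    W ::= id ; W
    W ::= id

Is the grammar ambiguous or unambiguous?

Unambiguous

(V0 is unreachable from W, so its rules don't affect L(W).) Right-recursive list with a separator: after each atom, whether the separator follows determines the rule. One parse per string.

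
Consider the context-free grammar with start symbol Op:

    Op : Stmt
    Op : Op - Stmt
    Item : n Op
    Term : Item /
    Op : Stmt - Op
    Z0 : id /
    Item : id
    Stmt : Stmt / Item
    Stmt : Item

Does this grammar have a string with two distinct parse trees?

Ambiguous

Witness: id - id

Derivation 1: Op ⇒ Op - Stmt ⇒ Stmt - Stmt ⇒ Item - Stmt ⇒ id - Stmt ⇒ id - Item ⇒ id - id
Derivation 2: Op ⇒ Stmt - Op ⇒ Item - Op ⇒ id - Op ⇒ id - Stmt ⇒ id - Item ⇒ id - id

Two distinct leftmost derivations for the same string.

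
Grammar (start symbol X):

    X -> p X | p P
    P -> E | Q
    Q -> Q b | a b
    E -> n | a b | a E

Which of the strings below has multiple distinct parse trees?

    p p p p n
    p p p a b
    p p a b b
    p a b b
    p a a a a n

p p p a b

p p p p n: 1 tree
p p p a b: 2 trees
p p a b b: 1 tree
p a b b: 1 tree
p a a a a n: 1 tree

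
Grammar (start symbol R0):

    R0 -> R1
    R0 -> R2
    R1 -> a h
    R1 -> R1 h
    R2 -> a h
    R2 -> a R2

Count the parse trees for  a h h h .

Parse trees for a h h h:
  [R0 [R1 [R1 [R1 a h] h] h]]

1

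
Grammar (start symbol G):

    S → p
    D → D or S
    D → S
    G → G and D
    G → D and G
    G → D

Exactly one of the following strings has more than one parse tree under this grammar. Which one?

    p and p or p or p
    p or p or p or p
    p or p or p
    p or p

p and p or p or p

p and p or p or p: 2 trees
p or p or p or p: 1 tree
p or p or p: 1 tree
p or p: 1 tree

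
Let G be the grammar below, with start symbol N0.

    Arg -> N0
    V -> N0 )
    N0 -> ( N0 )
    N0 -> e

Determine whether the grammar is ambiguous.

Only N0 is reachable from N0; ignoring the rest: Each string is a nest of matched brackets around a single atom. An opening bracket forces the recursive rule; an atom forces the base rule.

Unambiguous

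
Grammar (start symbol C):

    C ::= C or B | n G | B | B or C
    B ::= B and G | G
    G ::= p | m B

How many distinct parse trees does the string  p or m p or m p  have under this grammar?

4

Parse trees for p or m p or m p:
  [C [C [C [B [G p]]] or [B [G m [B [G p]]]]] or [B [G m [B [G p]]]]]
  [C [C [B [G p]] or [C [B [G m [B [G p]]]]]] or [B [G m [B [G p]]]]]
  [C [B [G p]] or [C [C [B [G m [B [G p]]]]] or [B [G m [B [G p]]]]]]
  [C [B [G p]] or [C [B [G m [B [G p]]]] or [C [B [G m [B [G p]]]]]]]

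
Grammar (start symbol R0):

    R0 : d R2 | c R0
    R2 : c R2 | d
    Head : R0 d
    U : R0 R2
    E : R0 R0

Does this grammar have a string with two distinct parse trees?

Unambiguous

Only R0, R2 are reachable from R0; ignoring the rest: Restricted to the reachable nonterminals, every rule has the form A → t or A → t B, and no two rules for the same A share a first terminal. The grammar encodes a DFA — one run per string.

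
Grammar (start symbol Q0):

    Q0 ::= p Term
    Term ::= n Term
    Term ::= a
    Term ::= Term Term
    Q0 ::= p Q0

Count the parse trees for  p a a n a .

2

Parse trees for p a a n a:
  [Q0 p [Term [Term a] [Term [Term a] [Term n [Term a]]]]]
  [Q0 p [Term [Term [Term a] [Term a]] [Term n [Term a]]]]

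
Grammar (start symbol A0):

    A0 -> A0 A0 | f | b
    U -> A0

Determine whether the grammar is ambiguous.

Ambiguous

Witness: b b b

Derivation 1: A0 ⇒ A0 A0 ⇒ A0 A0 A0 ⇒ b A0 A0 ⇒ b b A0 ⇒ b b b
Derivation 2: A0 ⇒ A0 A0 ⇒ b A0 ⇒ b A0 A0 ⇒ b b A0 ⇒ b b b

Two distinct leftmost derivations for the same string.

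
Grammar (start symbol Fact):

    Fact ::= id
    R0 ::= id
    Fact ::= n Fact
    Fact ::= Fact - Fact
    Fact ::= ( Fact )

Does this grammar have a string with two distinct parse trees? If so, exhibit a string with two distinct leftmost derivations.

Ambiguous

Witness: n id - id

Derivation 1: Fact ⇒ n Fact ⇒ n Fact - Fact ⇒ n id - Fact ⇒ n id - id
Derivation 2: Fact ⇒ Fact - Fact ⇒ n Fact - Fact ⇒ n id - Fact ⇒ n id - id

Two distinct leftmost derivations for the same string.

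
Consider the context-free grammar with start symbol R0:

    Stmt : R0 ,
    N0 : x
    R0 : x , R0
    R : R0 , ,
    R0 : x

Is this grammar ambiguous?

(R, N0, Stmt are unreachable from R0, so their rules don't affect L(R0).) The reachable grammar is A → atom sep A | atom. Each atom is followed by either the separator (recurse) or end-of-string (stop) — no choice point.

Unambiguous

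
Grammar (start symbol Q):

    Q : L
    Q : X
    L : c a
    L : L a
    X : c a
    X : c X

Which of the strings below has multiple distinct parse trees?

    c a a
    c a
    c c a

c a a: 1 tree
c a: 2 trees
c c a: 1 tree

c a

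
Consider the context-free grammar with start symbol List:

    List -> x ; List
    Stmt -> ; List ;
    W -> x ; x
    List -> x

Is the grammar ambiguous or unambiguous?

Only List is reachable from List; ignoring the rest: The reachable grammar is A → atom sep A | atom. Each atom is followed by either the separator (recurse) or end-of-string (stop) — no choice point.

Unambiguous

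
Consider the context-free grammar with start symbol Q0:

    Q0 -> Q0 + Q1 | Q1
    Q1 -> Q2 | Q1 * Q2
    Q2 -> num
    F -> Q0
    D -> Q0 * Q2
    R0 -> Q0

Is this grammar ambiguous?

Unambiguous

Only Q0, Q1, Q2 are reachable from Q0; ignoring the rest: Q0 → Q0 + Q1 | Q1  ;  Q1 → Q1 * Q2 | Q2  — a left-associative chain with Q2 at the bottom. Each string factors uniquely by precedence.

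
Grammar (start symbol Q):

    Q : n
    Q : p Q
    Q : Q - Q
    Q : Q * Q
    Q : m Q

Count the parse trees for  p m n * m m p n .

3

Parse trees for p m n * m m p n:
  [Q p [Q [Q m [Q n]] * [Q m [Q m [Q p [Q n]]]]]]
  [Q p [Q m [Q [Q n] * [Q m [Q m [Q p [Q n]]]]]]]
  [Q [Q p [Q m [Q n]]] * [Q m [Q m [Q p [Q n]]]]]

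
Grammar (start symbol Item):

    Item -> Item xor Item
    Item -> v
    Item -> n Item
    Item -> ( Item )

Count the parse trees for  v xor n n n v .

Parse trees for v xor n n n v:
  [Item [Item v] xor [Item n [Item n [Item n [Item v]]]]]

1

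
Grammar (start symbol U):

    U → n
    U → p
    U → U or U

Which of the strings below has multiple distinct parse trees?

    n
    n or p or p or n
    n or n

n: 1 tree
n or p or p or n: 5 trees
n or n: 1 tree

n or p or p or n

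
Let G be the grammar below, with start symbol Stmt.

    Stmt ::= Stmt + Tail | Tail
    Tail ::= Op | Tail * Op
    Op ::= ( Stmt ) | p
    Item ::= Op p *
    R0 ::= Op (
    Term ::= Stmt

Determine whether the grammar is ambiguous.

(Item, R0, Term are unreachable from Stmt, so their rules don't affect L(Stmt).) Stmt → Stmt + Tail | Tail  ;  Tail → Tail * Op | Op  — a left-associative chain with Op at the bottom. Each string factors uniquely by precedence.

Unambiguous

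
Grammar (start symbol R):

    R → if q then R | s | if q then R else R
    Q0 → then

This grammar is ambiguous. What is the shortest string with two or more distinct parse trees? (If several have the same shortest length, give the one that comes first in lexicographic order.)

length 1: no string has ≥2 trees
length 4: no string has ≥2 trees
length 6: no string has ≥2 trees
length 7: no string has ≥2 trees
length 9: if q then if q then s else s has 2 parse trees

Two derivations of if q then if q then s else s:
  R ⇒ if q then R ⇒ if q then if q then R else R ⇒ if q then if q then s else R ⇒ if q then if q then s else s
  R ⇒ if q then R else R ⇒ if q then if q then R else R ⇒ if q then if q then s else R ⇒ if q then if q then s else s

if q then if q then s else s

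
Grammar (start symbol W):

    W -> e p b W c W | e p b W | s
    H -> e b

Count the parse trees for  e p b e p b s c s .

Parse trees for e p b e p b s c s:
  [W e p b [W e p b [W s]] c [W s]]
  [W e p b [W e p b [W s] c [W s]]]

2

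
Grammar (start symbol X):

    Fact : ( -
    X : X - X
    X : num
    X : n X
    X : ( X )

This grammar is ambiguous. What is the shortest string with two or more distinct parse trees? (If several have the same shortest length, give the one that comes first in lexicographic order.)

length 1: no string has ≥2 trees
length 2: no string has ≥2 trees
length 3: no string has ≥2 trees
length 4: n num - num has 2 parse trees

Two derivations of n num - num:
  X ⇒ X - X ⇒ n X - X ⇒ n num - X ⇒ n num - num
  X ⇒ n X ⇒ n X - X ⇒ n num - X ⇒ n num - num

n num - num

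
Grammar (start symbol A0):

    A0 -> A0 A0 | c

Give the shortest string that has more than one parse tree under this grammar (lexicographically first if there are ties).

length 1: no string has ≥2 trees
length 2: no string has ≥2 trees
length 3: c c c has 2 parse trees

Two derivations of c c c:
  A0 ⇒ A0 A0 ⇒ A0 A0 A0 ⇒ c A0 A0 ⇒ c c A0 ⇒ c c c
  A0 ⇒ A0 A0 ⇒ c A0 ⇒ c A0 A0 ⇒ c c A0 ⇒ c c c

c c c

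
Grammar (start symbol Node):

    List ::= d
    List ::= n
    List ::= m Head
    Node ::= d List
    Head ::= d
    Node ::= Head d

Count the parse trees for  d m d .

1

Parse trees for d m d:
  [Node d [List m [Head d]]]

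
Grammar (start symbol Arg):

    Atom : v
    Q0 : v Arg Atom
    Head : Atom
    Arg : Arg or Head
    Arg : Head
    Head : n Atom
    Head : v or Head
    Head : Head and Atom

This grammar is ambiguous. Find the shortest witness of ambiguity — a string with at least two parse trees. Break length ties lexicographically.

v or v

length 1: no string has ≥2 trees
length 2: no string has ≥2 trees
length 3: v or v has 2 parse trees

Two derivations of v or v:
  Arg ⇒ Arg or Head ⇒ Head or Head ⇒ Atom or Head ⇒ v or Head ⇒ v or Atom ⇒ v or v
  Arg ⇒ Head ⇒ v or Head ⇒ v or Atom ⇒ v or v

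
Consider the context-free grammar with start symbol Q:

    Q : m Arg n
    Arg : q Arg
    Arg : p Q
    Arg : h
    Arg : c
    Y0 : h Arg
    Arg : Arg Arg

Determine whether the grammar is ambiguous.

Witness: m c c c n

Derivation 1: Q ⇒ m Arg n ⇒ m Arg Arg n ⇒ m c Arg n ⇒ m c Arg Arg n ⇒ m c c Arg n ⇒ m c c c n
Derivation 2: Q ⇒ m Arg n ⇒ m Arg Arg n ⇒ m Arg Arg Arg n ⇒ m c Arg Arg n ⇒ m c c Arg n ⇒ m c c c n

Two distinct leftmost derivations for the same string.

Ambiguous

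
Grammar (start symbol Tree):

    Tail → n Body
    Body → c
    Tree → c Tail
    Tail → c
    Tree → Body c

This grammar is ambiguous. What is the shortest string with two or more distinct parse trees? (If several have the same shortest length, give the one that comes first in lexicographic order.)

length 2: c c has 2 parse trees

Two derivations of c c:
  Tree ⇒ c Tail ⇒ c c
  Tree ⇒ Body c ⇒ c c

c c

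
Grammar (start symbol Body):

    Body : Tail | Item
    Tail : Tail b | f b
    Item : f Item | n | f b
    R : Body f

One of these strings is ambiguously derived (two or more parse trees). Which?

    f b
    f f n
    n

f b

f b: 2 trees
f f n: 1 tree
n: 1 tree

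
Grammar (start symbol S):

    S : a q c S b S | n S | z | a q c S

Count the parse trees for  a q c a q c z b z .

Parse trees for a q c a q c z b z:
  [S a q c [S a q c [S z]] b [S z]]
  [S a q c [S a q c [S z] b [S z]]]

2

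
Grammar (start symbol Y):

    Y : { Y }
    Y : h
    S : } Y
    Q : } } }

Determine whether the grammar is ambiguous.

Only Y is reachable from Y; ignoring the rest: L(Y) is { openⁿ atom closeⁿ : n ≥ 0 }. The bracket depth fixes n, and the derivation is forced at every step.

Unambiguous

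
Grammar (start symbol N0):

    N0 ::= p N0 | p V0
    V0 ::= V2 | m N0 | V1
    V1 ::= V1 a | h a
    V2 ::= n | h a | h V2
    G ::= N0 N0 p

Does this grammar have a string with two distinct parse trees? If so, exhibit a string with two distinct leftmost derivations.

Witness: p h a

Derivation 1: N0 ⇒ p V0 ⇒ p V2 ⇒ p h a
Derivation 2: N0 ⇒ p V0 ⇒ p V1 ⇒ p h a

Two distinct leftmost derivations for the same string.

Ambiguous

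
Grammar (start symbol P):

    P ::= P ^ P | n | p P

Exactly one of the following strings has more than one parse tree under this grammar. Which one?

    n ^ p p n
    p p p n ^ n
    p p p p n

p p p n ^ n

n ^ p p n: 1 tree
p p p n ^ n: 4 trees
p p p p n: 1 tree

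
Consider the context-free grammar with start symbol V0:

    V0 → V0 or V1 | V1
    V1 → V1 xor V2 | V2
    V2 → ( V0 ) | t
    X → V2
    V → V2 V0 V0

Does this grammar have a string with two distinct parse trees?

Only V0, V1, V2 are reachable from V0; ignoring the rest: This is a standard precedence ladder (V0 over V1 over V2), with each level left-recursive on its own operator ('or' at V0, 'xor' at V1). That structure is LR(1), hence unambiguous.

Unambiguous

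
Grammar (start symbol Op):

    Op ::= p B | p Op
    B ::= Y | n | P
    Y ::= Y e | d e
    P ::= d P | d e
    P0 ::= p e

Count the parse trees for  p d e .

2

Parse trees for p d e:
  [Op p [B [Y d e]]]
  [Op p [B [P d e]]]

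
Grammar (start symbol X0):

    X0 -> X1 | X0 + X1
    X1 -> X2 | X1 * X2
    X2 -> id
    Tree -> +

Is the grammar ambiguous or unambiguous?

Unambiguous

Only X0, X1, X2 are reachable from X0; ignoring the rest: This is a standard precedence ladder (X0 over X1 over X2), with each level left-recursive on its own operator ('+' at X0, '*' at X1). That structure is LR(1), hence unambiguous.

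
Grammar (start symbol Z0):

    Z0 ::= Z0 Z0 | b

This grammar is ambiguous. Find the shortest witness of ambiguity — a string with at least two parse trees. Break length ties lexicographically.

length 1: no string has ≥2 trees
length 2: no string has ≥2 trees
length 3: b b b has 2 parse trees

Two derivations of b b b:
  Z0 ⇒ Z0 Z0 ⇒ Z0 Z0 Z0 ⇒ b Z0 Z0 ⇒ b b Z0 ⇒ b b b
  Z0 ⇒ Z0 Z0 ⇒ b Z0 ⇒ b Z0 Z0 ⇒ b b Z0 ⇒ b b b

b b b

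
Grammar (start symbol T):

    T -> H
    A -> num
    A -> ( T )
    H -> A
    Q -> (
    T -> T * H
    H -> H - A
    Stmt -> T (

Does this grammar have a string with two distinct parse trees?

Unambiguous

(Stmt, Q are unreachable from T, so their rules don't affect L(T).) This is a standard precedence ladder (T over H over A), with each level left-recursive on its own operator ('*' at T, '-' at H). That structure is LR(1), hence unambiguous.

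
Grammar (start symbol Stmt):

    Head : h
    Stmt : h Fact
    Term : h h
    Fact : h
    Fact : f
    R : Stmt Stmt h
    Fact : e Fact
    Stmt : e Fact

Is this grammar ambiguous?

Unambiguous

Only Stmt, Fact are reachable from Stmt; ignoring the rest: Each reachable nonterminal has at most one production per leading terminal, and all productions are right-linear; the derivation is determined token-by-token.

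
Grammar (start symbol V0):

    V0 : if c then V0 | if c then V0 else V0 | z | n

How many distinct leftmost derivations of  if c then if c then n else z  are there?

2

Parse trees for if c then if c then n else z:
  [V0 if c then [V0 if c then [V0 n] else [V0 z]]]
  [V0 if c then [V0 if c then [V0 n]] else [V0 z]]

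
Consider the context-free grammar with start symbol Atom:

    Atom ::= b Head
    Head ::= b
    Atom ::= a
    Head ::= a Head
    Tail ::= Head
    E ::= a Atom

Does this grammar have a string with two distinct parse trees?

Unambiguous

Only Atom, Head are reachable from Atom; ignoring the rest: Each reachable nonterminal has at most one production per leading terminal, and all productions are right-linear; the derivation is determined token-by-token.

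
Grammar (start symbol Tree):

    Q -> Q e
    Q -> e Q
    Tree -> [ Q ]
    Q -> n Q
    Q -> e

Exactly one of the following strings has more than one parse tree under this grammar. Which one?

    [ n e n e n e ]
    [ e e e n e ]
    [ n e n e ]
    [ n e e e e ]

[ n e n e n e ]: 1 tree
[ e e e n e ]: 1 tree
[ n e n e ]: 1 tree
[ n e e e e ]: 15 trees

[ n e e e e ]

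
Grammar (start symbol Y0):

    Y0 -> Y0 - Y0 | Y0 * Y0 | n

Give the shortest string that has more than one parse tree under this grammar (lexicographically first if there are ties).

n * n * n

length 1: no string has ≥2 trees
length 3: no string has ≥2 trees
length 5: n * n * n has 2 parse trees

Two derivations of n * n * n:
  Y0 ⇒ Y0 * Y0 ⇒ Y0 * Y0 * Y0 ⇒ n * Y0 * Y0 ⇒ n * n * Y0 ⇒ n * n * n
  Y0 ⇒ Y0 * Y0 ⇒ n * Y0 ⇒ n * Y0 * Y0 ⇒ n * n * Y0 ⇒ n * n * n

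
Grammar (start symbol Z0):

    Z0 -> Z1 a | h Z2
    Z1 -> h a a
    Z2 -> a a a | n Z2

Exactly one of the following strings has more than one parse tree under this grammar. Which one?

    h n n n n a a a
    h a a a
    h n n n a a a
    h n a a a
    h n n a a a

h a a a

h n n n n a a a: 1 tree
h a a a: 2 trees
h n n n a a a: 1 tree
h n a a a: 1 tree
h n n a a a: 1 tree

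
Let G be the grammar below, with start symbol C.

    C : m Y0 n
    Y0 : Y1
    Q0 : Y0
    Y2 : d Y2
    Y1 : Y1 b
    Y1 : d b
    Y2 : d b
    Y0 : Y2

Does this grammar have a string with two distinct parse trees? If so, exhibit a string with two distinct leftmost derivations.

Witness: m d b n

Derivation 1: C ⇒ m Y0 n ⇒ m Y1 n ⇒ m d b n
Derivation 2: C ⇒ m Y0 n ⇒ m Y2 n ⇒ m d b n

Two distinct leftmost derivations for the same string.

Ambiguous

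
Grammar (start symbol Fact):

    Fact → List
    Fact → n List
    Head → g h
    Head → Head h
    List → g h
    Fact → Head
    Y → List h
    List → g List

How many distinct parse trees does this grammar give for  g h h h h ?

Parse trees for g h h h h:
  [Fact [Head [Head [Head [Head g h] h] h] h]]

1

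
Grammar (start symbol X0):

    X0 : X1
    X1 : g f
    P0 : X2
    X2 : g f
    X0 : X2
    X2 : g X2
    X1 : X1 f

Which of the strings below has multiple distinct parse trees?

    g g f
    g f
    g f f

g g f: 1 tree
g f: 2 trees
g f f: 1 tree

g f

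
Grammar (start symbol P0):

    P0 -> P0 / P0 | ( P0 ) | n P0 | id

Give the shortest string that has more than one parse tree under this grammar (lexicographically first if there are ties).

length 1: no string has ≥2 trees
length 2: no string has ≥2 trees
length 3: no string has ≥2 trees
length 4: n id / id has 2 parse trees

Two derivations of n id / id:
  P0 ⇒ P0 / P0 ⇒ n P0 / P0 ⇒ n id / P0 ⇒ n id / id
  P0 ⇒ n P0 ⇒ n P0 / P0 ⇒ n id / P0 ⇒ n id / id

n id / id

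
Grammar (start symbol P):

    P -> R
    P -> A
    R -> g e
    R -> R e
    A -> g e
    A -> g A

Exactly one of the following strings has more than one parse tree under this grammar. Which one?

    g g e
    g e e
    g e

g e

g g e: 1 tree
g e e: 1 tree
g e: 2 trees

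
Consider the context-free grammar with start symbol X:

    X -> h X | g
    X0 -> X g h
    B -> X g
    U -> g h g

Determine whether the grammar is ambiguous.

Only X is reachable from X; ignoring the rest: Restricted to the reachable nonterminals, every rule has the form A → t or A → t B, and no two rules for the same A share a first terminal. The grammar encodes a DFA — one run per string.

Unambiguous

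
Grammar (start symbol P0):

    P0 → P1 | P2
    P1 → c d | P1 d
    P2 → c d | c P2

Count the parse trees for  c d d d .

1

Parse trees for c d d d:
  [P0 [P1 [P1 [P1 c d] d] d]]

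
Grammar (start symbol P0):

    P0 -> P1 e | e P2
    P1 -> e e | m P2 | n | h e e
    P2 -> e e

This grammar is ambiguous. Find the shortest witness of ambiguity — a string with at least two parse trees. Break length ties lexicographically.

length 2: no string has ≥2 trees
length 3: e e e has 2 parse trees

Two derivations of e e e:
  P0 ⇒ P1 e ⇒ e e e
  P0 ⇒ e P2 ⇒ e e e

e e e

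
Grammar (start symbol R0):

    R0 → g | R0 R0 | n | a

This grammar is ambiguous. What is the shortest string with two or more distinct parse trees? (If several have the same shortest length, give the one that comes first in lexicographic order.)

length 1: no string has ≥2 trees
length 2: no string has ≥2 trees
length 3: a a a has 2 parse trees

Two derivations of a a a:
  R0 ⇒ R0 R0 ⇒ R0 R0 R0 ⇒ a R0 R0 ⇒ a a R0 ⇒ a a a
  R0 ⇒ R0 R0 ⇒ a R0 ⇒ a R0 R0 ⇒ a a R0 ⇒ a a a

a a a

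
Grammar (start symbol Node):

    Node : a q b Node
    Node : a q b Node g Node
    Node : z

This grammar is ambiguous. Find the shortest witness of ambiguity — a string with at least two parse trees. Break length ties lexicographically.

a q b a q b z g z

length 1: no string has ≥2 trees
length 4: no string has ≥2 trees
length 6: no string has ≥2 trees
length 7: no string has ≥2 trees
length 9: a q b a q b z g z has 2 parse trees

Two derivations of a q b a q b z g z:
  Node ⇒ a q b Node ⇒ a q b a q b Node g Node ⇒ a q b a q b z g Node ⇒ a q b a q b z g z
  Node ⇒ a q b Node g Node ⇒ a q b a q b Node g Node ⇒ a q b a q b z g Node ⇒ a q b a q b z g z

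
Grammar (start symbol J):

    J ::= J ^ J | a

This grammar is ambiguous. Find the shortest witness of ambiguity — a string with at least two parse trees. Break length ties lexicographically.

a ^ a ^ a

length 1: no string has ≥2 trees
length 3: no string has ≥2 trees
length 5: a ^ a ^ a has 2 parse trees

Two derivations of a ^ a ^ a:
  J ⇒ J ^ J ⇒ J ^ J ^ J ⇒ a ^ J ^ J ⇒ a ^ a ^ J ⇒ a ^ a ^ a
  J ⇒ J ^ J ⇒ a ^ J ⇒ a ^ J ^ J ⇒ a ^ a ^ J ⇒ a ^ a ^ a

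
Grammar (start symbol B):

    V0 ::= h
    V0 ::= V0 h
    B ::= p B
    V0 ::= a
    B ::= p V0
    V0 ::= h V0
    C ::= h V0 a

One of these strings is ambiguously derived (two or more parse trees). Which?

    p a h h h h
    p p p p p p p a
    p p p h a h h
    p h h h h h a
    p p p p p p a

p p p h a h h

p a h h h h: 1 tree
p p p p p p p a: 1 tree
p p p h a h h: 3 trees
p h h h h h a: 1 tree
p p p p p p a: 1 tree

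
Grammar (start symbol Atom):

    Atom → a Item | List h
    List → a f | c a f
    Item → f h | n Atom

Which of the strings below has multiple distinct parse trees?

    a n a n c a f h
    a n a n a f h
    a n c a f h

a n a n c a f h: 1 tree
a n a n a f h: 2 trees
a n c a f h: 1 tree

a n a n a f h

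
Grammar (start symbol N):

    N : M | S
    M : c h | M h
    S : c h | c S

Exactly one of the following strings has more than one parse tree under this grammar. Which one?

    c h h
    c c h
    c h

c h h: 1 tree
c c h: 1 tree
c h: 2 trees

c h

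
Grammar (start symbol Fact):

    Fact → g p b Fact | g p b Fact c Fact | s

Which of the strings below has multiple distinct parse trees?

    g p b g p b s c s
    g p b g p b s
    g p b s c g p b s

g p b g p b s c s

g p b g p b s c s: 2 trees
g p b g p b s: 1 tree
g p b s c g p b s: 1 tree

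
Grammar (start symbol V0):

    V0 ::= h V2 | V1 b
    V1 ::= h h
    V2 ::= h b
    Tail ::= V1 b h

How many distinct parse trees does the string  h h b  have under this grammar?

2

Parse trees for h h b:
  [V0 h [V2 h b]]
  [V0 [V1 h h] b]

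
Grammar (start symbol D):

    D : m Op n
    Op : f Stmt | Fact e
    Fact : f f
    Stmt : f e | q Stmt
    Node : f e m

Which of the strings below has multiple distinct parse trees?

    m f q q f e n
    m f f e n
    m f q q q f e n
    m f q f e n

m f q q f e n: 1 tree
m f f e n: 2 trees
m f q q q f e n: 1 tree
m f q f e n: 1 tree

m f f e n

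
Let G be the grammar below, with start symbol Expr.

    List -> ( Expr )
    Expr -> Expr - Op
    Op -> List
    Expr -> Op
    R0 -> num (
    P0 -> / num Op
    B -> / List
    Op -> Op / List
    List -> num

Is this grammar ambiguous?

(P0, R0, B are unreachable from Expr, so their rules don't affect L(Expr).) The grammar is stratified — Expr handles '-' (left-recursive), Op handles '/', List atoms. Each operator has a fixed associativity and precedence level, so every string has one parse.

Unambiguous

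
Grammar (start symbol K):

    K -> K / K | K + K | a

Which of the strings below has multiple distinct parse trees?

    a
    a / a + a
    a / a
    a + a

a / a + a

a: 1 tree
a / a + a: 2 trees
a / a: 1 tree
a + a: 1 tree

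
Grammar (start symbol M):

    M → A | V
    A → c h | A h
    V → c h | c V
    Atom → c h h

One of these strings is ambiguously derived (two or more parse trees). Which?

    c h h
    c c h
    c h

c h

c h h: 1 tree
c c h: 1 tree
c h: 2 trees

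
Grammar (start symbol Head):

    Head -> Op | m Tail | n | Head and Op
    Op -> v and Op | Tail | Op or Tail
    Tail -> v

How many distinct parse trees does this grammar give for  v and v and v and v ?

Parse trees for v and v and v and v:
  [Head [Op v and [Op v and [Op v and [Op [Tail v]]]]]]
  [Head [Head [Op [Tail v]]] and [Op v and [Op v and [Op [Tail v]]]]]
  [Head [Head [Op v and [Op [Tail v]]]] and [Op v and [Op [Tail v]]]]
  [Head [Head [Head [Op [Tail v]]] and [Op [Tail v]]] and [Op v and [Op [Tail v]]]]
  [Head [Head [Op v and [Op v and [Op [Tail v]]]]] and [Op [Tail v]]]
  [Head [Head [Head [Op [Tail v]]] and [Op v and [Op [Tail v]]]] and [Op [Tail v]]]
  [Head [Head [Head [Op v and [Op [Tail v]]]] and [Op [Tail v]]] and [Op [Tail v]]]
  [Head [Head [Head [Head [Op [Tail v]]] and [Op [Tail v]]] and [Op [Tail v]]] and [Op [Tail v]]]

8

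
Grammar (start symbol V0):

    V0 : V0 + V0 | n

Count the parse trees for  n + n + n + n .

Parse trees for n + n + n + n:
  [V0 [V0 n] + [V0 [V0 n] + [V0 [V0 n] + [V0 n]]]]
  [V0 [V0 n] + [V0 [V0 [V0 n] + [V0 n]] + [V0 n]]]
  [V0 [V0 [V0 n] + [V0 n]] + [V0 [V0 n] + [V0 n]]]
  [V0 [V0 [V0 n] + [V0 [V0 n] + [V0 n]]] + [V0 n]]
  [V0 [V0 [V0 [V0 n] + [V0 n]] + [V0 n]] + [V0 n]]

5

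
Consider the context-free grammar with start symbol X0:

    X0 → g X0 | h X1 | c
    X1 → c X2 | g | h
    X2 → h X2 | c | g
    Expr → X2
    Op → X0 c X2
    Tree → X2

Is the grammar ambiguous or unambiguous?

Only X0, X1, X2 are reachable from X0; ignoring the rest: Each reachable nonterminal has at most one production per leading terminal, and all productions are right-linear; the derivation is determined token-by-token.

Unambiguous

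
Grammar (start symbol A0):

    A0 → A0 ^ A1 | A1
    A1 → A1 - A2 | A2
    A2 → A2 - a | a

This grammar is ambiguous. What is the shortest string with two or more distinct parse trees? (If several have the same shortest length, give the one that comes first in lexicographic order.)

length 1: no string has ≥2 trees
length 3: a - a has 2 parse trees

Two derivations of a - a:
  A0 ⇒ A1 ⇒ A1 - A2 ⇒ A2 - A2 ⇒ a - A2 ⇒ a - a
  A0 ⇒ A1 ⇒ A2 ⇒ A2 - a ⇒ a - a

a - a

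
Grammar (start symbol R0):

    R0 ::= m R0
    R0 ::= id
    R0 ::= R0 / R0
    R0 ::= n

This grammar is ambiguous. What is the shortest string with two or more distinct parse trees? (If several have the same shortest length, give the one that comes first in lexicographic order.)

m id / id

length 1: no string has ≥2 trees
length 2: no string has ≥2 trees
length 3: no string has ≥2 trees
length 4: m id / id has 2 parse trees

Two derivations of m id / id:
  R0 ⇒ m R0 ⇒ m R0 / R0 ⇒ m id / R0 ⇒ m id / id
  R0 ⇒ R0 / R0 ⇒ m R0 / R0 ⇒ m id / R0 ⇒ m id / id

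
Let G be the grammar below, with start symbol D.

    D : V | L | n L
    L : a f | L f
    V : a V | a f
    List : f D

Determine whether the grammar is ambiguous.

Ambiguous

Witness: a f

Derivation 1: D ⇒ V ⇒ a f
Derivation 2: D ⇒ L ⇒ a f

Two distinct leftmost derivations for the same string.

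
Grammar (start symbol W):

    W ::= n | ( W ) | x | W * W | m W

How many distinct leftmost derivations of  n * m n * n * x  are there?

9

Parse trees for n * m n * n * x (showing first 6 of 9):
  [W [W n] * [W [W m [W n]] * [W [W n] * [W x]]]]
  [W [W n] * [W [W [W m [W n]] * [W n]] * [W x]]]
  [W [W n] * [W [W m [W [W n] * [W n]]] * [W x]]]
  [W [W n] * [W m [W [W n] * [W [W n] * [W x]]]]]
  [W [W n] * [W m [W [W [W n] * [W n]] * [W x]]]]
  [W [W [W n] * [W m [W n]]] * [W [W n] * [W x]]]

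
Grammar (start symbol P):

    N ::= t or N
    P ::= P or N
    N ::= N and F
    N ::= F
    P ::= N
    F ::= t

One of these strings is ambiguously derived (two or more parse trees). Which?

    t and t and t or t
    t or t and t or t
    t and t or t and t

t or t and t or t

t and t and t or t: 1 tree
t or t and t or t: 3 trees
t and t or t and t: 1 tree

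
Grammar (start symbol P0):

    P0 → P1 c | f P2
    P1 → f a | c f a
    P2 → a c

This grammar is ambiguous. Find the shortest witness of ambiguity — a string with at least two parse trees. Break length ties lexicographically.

f a c

length 3: f a c has 2 parse trees

Two derivations of f a c:
  P0 ⇒ P1 c ⇒ f a c
  P0 ⇒ f P2 ⇒ f a c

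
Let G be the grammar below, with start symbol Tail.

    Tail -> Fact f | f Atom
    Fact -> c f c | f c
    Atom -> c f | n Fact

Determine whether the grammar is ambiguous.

Witness: f c f

Derivation 1: Tail ⇒ Fact f ⇒ f c f
Derivation 2: Tail ⇒ f Atom ⇒ f c f

Two distinct leftmost derivations for the same string.

Ambiguous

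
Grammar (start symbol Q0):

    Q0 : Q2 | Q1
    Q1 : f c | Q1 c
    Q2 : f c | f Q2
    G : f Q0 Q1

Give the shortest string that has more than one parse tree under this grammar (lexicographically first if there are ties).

f c

length 2: f c has 2 parse trees

Two derivations of f c:
  Q0 ⇒ Q2 ⇒ f c
  Q0 ⇒ Q1 ⇒ f c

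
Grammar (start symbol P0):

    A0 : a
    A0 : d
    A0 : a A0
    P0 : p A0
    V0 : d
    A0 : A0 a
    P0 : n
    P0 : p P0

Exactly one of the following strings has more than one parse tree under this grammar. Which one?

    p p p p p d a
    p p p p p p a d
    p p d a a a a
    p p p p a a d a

p p p p a a d a

p p p p p d a: 1 tree
p p p p p p a d: 1 tree
p p d a a a a: 1 tree
p p p p a a d a: 3 trees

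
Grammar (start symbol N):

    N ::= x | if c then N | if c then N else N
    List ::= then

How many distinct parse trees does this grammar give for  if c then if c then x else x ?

Parse trees for if c then if c then x else x:
  [N if c then [N if c then [N x] else [N x]]]
  [N if c then [N if c then [N x]] else [N x]]

2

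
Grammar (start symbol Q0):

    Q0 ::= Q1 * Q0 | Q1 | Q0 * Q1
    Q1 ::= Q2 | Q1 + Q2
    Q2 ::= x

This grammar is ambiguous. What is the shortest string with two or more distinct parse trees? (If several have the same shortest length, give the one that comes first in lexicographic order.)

length 1: no string has ≥2 trees
length 3: x * x has 2 parse trees

Two derivations of x * x:
  Q0 ⇒ Q1 * Q0 ⇒ Q2 * Q0 ⇒ x * Q0 ⇒ x * Q1 ⇒ x * Q2 ⇒ x * x
  Q0 ⇒ Q0 * Q1 ⇒ Q1 * Q1 ⇒ Q2 * Q1 ⇒ x * Q1 ⇒ x * Q2 ⇒ x * x

x * x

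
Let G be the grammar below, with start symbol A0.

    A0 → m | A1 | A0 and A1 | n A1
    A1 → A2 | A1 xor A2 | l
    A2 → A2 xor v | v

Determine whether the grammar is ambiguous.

Ambiguous

Witness: v xor v

Derivation 1: A0 ⇒ A1 ⇒ A2 ⇒ A2 xor v ⇒ v xor v
Derivation 2: A0 ⇒ A1 ⇒ A1 xor A2 ⇒ A2 xor A2 ⇒ v xor A2 ⇒ v xor v

Two distinct leftmost derivations for the same string.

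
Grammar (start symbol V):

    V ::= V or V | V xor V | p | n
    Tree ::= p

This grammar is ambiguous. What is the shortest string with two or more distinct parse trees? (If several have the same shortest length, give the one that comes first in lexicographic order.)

length 1: no string has ≥2 trees
length 3: no string has ≥2 trees
length 5: n or n or n has 2 parse trees

Two derivations of n or n or n:
  V ⇒ V or V ⇒ V or V or V ⇒ n or V or V ⇒ n or n or V ⇒ n or n or n
  V ⇒ V or V ⇒ n or V ⇒ n or V or V ⇒ n or n or V ⇒ n or n or n

n or n or n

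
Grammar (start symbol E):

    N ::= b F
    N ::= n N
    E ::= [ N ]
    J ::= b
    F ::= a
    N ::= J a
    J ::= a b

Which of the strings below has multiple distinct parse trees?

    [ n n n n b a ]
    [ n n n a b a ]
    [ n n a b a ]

[ n n n n b a ]

[ n n n n b a ]: 2 trees
[ n n n a b a ]: 1 tree
[ n n a b a ]: 1 tree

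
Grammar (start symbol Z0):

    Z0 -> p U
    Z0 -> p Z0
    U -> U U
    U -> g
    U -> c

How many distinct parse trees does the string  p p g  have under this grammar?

Parse trees for p p g:
  [Z0 p [Z0 p [U g]]]

1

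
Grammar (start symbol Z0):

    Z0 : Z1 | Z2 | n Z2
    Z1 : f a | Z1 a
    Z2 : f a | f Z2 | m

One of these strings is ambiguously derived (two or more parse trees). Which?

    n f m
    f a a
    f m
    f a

f a

n f m: 1 tree
f a a: 1 tree
f m: 1 tree
f a: 2 trees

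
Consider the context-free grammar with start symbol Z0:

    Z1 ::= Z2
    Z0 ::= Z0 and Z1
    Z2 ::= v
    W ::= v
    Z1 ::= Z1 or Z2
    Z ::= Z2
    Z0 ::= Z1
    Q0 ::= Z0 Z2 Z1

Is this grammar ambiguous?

Unambiguous

Only Z0, Z1, Z2 are reachable from Z0; ignoring the rest: This is a standard precedence ladder (Z0 over Z1 over Z2), with each level left-recursive on its own operator ('and' at Z0, 'or' at Z1). That structure is LR(1), hence unambiguous.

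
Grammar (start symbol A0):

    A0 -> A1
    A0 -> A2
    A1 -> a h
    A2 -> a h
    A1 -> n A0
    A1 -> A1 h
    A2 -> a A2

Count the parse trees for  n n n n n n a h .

Parse trees for n n n n n n a h:
  [A0 [A1 n [A0 [A1 n [A0 [A1 n [A0 [A1 n [A0 [A1 n [A0 [A1 n [A0 [A1 a h]]]]]]]]]]]]]]
  [A0 [A1 n [A0 [A1 n [A0 [A1 n [A0 [A1 n [A0 [A1 n [A0 [A1 n [A0 [A2 a h]]]]]]]]]]]]]]

2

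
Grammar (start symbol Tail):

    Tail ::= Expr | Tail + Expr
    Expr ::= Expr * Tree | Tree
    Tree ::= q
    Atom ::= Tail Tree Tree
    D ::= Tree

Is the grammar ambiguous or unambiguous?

Unambiguous

(Atom, D are unreachable from Tail, so their rules don't affect L(Tail).) This is a standard precedence ladder (Tail over Expr over Tree), with each level left-recursive on its own operator ('+' at Tail, '*' at Expr). That structure is LR(1), hence unambiguous.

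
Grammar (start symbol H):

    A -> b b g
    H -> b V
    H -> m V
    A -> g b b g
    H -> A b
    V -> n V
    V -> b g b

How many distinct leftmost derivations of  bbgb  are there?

2

Parse trees for bbgb:
  [H b [V b g b]]
  [H [A b b g] b]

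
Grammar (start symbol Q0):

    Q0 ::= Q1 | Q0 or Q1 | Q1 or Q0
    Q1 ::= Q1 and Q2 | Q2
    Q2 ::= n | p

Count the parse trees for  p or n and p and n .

Parse trees for p or n and p and n:
  [Q0 [Q0 [Q1 [Q2 p]]] or [Q1 [Q1 [Q1 [Q2 n]] and [Q2 p]] and [Q2 n]]]
  [Q0 [Q1 [Q2 p]] or [Q0 [Q1 [Q1 [Q1 [Q2 n]] and [Q2 p]] and [Q2 n]]]]

2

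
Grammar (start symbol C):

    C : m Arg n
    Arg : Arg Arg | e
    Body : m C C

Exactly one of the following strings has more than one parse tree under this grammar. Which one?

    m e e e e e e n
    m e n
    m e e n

m e e e e e e n

m e e e e e e n: 42 trees
m e n: 1 tree
m e e n: 1 tree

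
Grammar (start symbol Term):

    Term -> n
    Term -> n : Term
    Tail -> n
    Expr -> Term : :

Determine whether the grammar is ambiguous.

Only Term is reachable from Term; ignoring the rest: The reachable grammar is A → atom sep A | atom. Each atom is followed by either the separator (recurse) or end-of-string (stop) — no choice point.

Unambiguous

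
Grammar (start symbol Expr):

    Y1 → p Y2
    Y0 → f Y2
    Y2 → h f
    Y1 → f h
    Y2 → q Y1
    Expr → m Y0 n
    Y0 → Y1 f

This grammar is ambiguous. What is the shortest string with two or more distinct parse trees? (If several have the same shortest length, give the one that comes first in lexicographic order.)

m f h f n

length 5: m f h f n has 2 parse trees

Two derivations of m f h f n:
  Expr ⇒ m Y0 n ⇒ m f Y2 n ⇒ m f h f n
  Expr ⇒ m Y0 n ⇒ m Y1 f n ⇒ m f h f n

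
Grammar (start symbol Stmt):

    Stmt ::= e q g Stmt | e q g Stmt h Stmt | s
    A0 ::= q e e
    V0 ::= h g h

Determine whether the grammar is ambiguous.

Witness: e q g e q g s h s

Derivation 1: Stmt ⇒ e q g Stmt ⇒ e q g e q g Stmt h Stmt ⇒ e q g e q g s h Stmt ⇒ e q g e q g s h s
Derivation 2: Stmt ⇒ e q g Stmt h Stmt ⇒ e q g e q g Stmt h Stmt ⇒ e q g e q g s h Stmt ⇒ e q g e q g s h s

Two distinct leftmost derivations for the same string.

Ambiguous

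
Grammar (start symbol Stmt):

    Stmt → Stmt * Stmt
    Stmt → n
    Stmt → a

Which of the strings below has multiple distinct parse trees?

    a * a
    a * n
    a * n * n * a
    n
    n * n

a * n * n * a

a * a: 1 tree
a * n: 1 tree
a * n * n * a: 5 trees
n: 1 tree
n * n: 1 tree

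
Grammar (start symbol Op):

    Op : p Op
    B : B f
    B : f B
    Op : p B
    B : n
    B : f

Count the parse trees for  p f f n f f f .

Parse trees for p f f n f f f (showing first 6 of 10):
  [Op p [B [B [B [B f [B f [B n]]] f] f] f]]
  [Op p [B [B [B f [B [B f [B n]] f]] f] f]]
  [Op p [B [B [B f [B f [B [B n] f]]] f] f]]
  [Op p [B [B f [B [B [B f [B n]] f] f]] f]]
  [Op p [B [B f [B [B f [B [B n] f]] f]] f]]
  [Op p [B [B f [B f [B [B [B n] f] f]]] f]]

10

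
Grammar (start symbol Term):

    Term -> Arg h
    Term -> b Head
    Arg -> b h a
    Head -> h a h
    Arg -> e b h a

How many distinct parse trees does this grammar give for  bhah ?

Parse trees for bhah:
  [Term [Arg b h a] h]
  [Term b [Head h a h]]

2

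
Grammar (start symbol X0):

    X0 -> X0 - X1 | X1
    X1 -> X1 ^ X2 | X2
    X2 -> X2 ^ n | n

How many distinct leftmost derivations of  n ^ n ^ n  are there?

Parse trees for n ^ n ^ n:
  [X0 [X1 [X1 [X2 n]] ^ [X2 [X2 n] ^ n]]]
  [X0 [X1 [X1 [X1 [X2 n]] ^ [X2 n]] ^ [X2 n]]]
  [X0 [X1 [X1 [X2 [X2 n] ^ n]] ^ [X2 n]]]
  [X0 [X1 [X2 [X2 [X2 n] ^ n] ^ n]]]

4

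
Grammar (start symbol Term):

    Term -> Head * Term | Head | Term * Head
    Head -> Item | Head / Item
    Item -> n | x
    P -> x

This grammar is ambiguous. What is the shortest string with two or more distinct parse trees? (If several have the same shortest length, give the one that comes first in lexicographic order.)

length 1: no string has ≥2 trees
length 3: n * n has 2 parse trees

Two derivations of n * n:
  Term ⇒ Head * Term ⇒ Item * Term ⇒ n * Term ⇒ n * Head ⇒ n * Item ⇒ n * n
  Term ⇒ Term * Head ⇒ Head * Head ⇒ Item * Head ⇒ n * Head ⇒ n * Item ⇒ n * n

n * n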